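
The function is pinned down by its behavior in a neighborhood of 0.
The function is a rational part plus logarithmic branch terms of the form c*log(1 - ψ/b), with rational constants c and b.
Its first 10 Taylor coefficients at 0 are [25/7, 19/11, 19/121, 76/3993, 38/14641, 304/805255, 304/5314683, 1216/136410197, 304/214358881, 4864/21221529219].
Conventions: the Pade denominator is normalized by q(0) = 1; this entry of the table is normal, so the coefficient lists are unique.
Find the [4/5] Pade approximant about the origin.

Taylor coefficients needed (read off): a_0 = 25/7, a_1 = 19/11, a_2 = 19/121, a_3 = 76/3993, a_4 = 38/14641, a_5 = 304/805255, a_6 = 304/5314683, a_7 = 1216/136410197, a_8 = 304/214358881, a_9 = 4864/21221529219.
Write the denominator as Q(ψ) = 1 + q1*ψ + q2*ψ^2 + q3*ψ^3 + q4*ψ^4 + q5*ψ^5. Requiring Q*f - P = O(ψ^10) with deg P <= 4 kills the coefficients of ψ^5..ψ^9 in Q*f:
  ψ^5: a_5 + q1*a_4 + q2*a_3 + q3*a_2 + q4*a_1 + q5*a_0 = 0, i.e. 304/805255 + (38/14641)*q1 + (76/3993)*q2 + (19/121)*q3 + (19/11)*q4 + (25/7)*q5 = 0.
  ψ^6: a_6 + q1*a_5 + q2*a_4 + q3*a_3 + q4*a_2 + q5*a_1 = 0, i.e. 304/5314683 + (304/805255)*q1 + (38/14641)*q2 + (76/3993)*q3 + (19/121)*q4 + (19/11)*q5 = 0.
  ψ^7: a_7 + q1*a_6 + q2*a_5 + q3*a_4 + q4*a_3 + q5*a_2 = 0, i.e. 1216/136410197 + (304/5314683)*q1 + (304/805255)*q2 + (38/14641)*q3 + (76/3993)*q4 + (19/121)*q5 = 0.
  ψ^8: a_8 + q1*a_7 + q2*a_6 + q3*a_5 + q4*a_4 + q5*a_3 = 0, i.e. 304/214358881 + (1216/136410197)*q1 + (304/5314683)*q2 + (304/805255)*q3 + (38/14641)*q4 + (76/3993)*q5 = 0.
  ψ^9: a_9 + q1*a_8 + q2*a_7 + q3*a_6 + q4*a_5 + q5*a_4 = 0, i.e. 4864/21221529219 + (304/214358881)*q1 + (1216/136410197)*q2 + (304/5314683)*q3 + (304/805255)*q4 + (38/14641)*q5 = 0.
Solving this linear system: q1 = -119404/299475, q2 = 58372/1098075, q3 = -222848/84551775, q4 = 95464/2790208575, q5 = 608/7307689125.
The numerator is Q*f truncated at degree 4: P0 = a_0 = 25/7; P1 = a_1 + q1*a_0 = 25433/83853; P2 = a_2 + q1*a_1 + q2*a_0 = -716537/2096325; P3 = a_3 + q1*a_2 + q2*a_1 + q3*a_0 = 68949572/1775587275; P4 = a_4 + q1*a_3 + q2*a_2 + q3*a_1 + q4*a_0 = -63071914/58594380075.

The Pade approximant has numerator coefficients [25/7, 25433/83853, -716537/2096325, 68949572/1775587275, -63071914/58594380075]; denominator coefficients [1, -119404/299475, 58372/1098075, -222848/84551775, 95464/2790208575, 608/7307689125].


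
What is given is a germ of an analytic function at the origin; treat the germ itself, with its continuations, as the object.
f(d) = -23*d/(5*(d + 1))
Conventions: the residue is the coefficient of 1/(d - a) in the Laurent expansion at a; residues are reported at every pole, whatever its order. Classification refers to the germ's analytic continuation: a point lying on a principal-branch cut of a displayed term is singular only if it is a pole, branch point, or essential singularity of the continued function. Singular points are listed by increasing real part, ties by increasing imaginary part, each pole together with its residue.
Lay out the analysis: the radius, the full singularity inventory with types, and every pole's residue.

Radius of convergence at 0: 1.
At -1: a pole of order 1; residue 23/5.

Denominator factor (d + 1): pole of order 1 at -1, modulus 1.
The radius of convergence is the smallest modulus among the singular points: 1.
At the order-1 pole -1 set g(d) = (d - (-1))*f(d) = -23*d/5.
Simple pole: residue = g(a) at a = -1, which is 23/5.


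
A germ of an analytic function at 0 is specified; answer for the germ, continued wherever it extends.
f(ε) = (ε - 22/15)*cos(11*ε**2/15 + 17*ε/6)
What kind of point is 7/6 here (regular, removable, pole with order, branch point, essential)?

The point is a regular point.

There is no denominator, hence no pole anywhere.
The factor cos(11*ε**2/15 + 17*ε/6) is entire.
So the germ continues analytically to 7/6.


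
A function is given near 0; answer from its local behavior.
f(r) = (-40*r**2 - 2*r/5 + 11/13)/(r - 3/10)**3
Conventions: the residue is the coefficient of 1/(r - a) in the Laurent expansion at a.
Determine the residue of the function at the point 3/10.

At the order-3 pole 3/10 set g(r) = (r - (3/10))^3*f(r) = -40*r**2 - 2*r/5 + 11/13.
Order-3 pole: residue = g''(a)/2; g''(3/10) = -80, so the residue is -40.

The residue is -40.


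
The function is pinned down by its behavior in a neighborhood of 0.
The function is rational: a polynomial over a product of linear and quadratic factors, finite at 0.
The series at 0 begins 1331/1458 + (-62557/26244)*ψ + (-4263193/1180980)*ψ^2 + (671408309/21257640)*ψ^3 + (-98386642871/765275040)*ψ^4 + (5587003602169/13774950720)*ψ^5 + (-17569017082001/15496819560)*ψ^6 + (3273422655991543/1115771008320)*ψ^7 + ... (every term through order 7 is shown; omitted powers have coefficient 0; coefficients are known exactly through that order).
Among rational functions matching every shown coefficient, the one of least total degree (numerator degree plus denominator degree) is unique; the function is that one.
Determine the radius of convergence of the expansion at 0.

The radius of convergence is 6/11.

No rational of total degree below 6 reproduces all 8 coefficients; solving the [2/4] Pade equations on them gives f(ψ) = (9*ψ**2/5 - ψ/3 - 1/6)/((ψ - 9/8)*(ψ + 6/11)**3), whose expansion matches every shown term.
Denominator factor (ψ + 6/11)^3: pole of order 3 at -6/11, modulus 6/11.
Denominator factor (ψ - 9/8): pole of order 1 at 9/8, modulus 9/8.
The radius of convergence is the smallest modulus among the singular points: 6/11.


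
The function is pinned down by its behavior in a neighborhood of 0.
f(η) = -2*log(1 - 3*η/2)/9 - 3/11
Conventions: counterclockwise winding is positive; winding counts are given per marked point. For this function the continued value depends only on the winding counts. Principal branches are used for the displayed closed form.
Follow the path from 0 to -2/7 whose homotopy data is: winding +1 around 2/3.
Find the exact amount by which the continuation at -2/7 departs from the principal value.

Continued minus principal equals -(4/9)*pi*i.

The rational part is single-valued and drops out of the difference; each branch term changes only by its own monodromy.
(-2/9)*log(1 - η/(2/3)): each positive loop around 2/3 adds 2*pi*i to the log, so winding +1 contributes (-2/9)*(1)*2*pi*i = -(4/9)*pi*i.
Summing the contributions at η = -2/7 gives -(4/9)*pi*i.


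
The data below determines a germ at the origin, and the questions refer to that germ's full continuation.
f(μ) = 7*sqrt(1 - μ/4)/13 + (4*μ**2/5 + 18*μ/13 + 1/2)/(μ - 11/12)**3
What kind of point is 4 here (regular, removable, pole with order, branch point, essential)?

The point is an algebraic (square-root) branch point.

The term (7/13)*sqrt(1 - μ/(4)) has argument 1 - 4/(4) = 0 at 4: a square-root (algebraic, two-sheeted) branch point; the remaining terms are analytic or single-valued there.


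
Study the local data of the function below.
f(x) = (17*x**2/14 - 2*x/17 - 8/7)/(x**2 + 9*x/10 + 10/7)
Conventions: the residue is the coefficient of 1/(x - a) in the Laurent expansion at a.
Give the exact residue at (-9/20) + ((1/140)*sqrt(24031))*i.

The residue is (-2881/4760) + ((777297/114387560)*sqrt(24031))*i.

The factor x**2 + 9*x/10 + 10/7 splits as (x - a)(x - a') with a = (-9/20) + ((1/140)*sqrt(24031))*i, a' = (-9/20) - ((1/140)*sqrt(24031))*i. At the order-1 pole a set g(x) = (x - a)*f(x) = [17*x**2/14 - 2*x/17 - 8/7] / (x - a').
Simple pole: residue = g(a) at a = (-9/20) + ((1/140)*sqrt(24031))*i, which is (-2881/4760) + ((777297/114387560)*sqrt(24031))*i.


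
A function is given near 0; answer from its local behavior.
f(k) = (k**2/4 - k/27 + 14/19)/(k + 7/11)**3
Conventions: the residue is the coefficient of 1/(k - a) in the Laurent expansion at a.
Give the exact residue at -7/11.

At the order-3 pole -7/11 set g(k) = (k - (-7/11))^3*f(k) = k**2/4 - k/27 + 14/19.
Order-3 pole: residue = g''(a)/2; g''(-7/11) = 1/2, so the residue is 1/4.

The residue is 1/4.


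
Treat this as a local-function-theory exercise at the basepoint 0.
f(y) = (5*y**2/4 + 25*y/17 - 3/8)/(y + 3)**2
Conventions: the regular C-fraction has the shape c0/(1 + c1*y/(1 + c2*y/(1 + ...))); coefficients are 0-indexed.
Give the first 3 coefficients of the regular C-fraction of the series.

The regular C-fraction coefficients are [-1/24, 78/17, -55759/11934].

Taylor coefficients (expand at 0): a_0 = -1/24, a_1 = 13/68, a_2 = 59/3672.
c0 = a_0 = -1/24. Peel one level at a time: if S = 1 + c*y/S' with S'(0) = 1, then c is the y-coefficient of S and S' = c*y/(S - 1).
S_1 = c0/f = 1 + (78/17)*y + (55759/2601)*y^2 + ...; c1 = 78/17.
S_2 = c1*y/(S_1 - 1) = 1 + (-55759/11934)*y + ...; c2 = -55759/11934.


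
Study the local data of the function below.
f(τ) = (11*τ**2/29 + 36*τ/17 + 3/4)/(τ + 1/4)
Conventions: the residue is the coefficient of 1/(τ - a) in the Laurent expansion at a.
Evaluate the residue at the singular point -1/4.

The residue is 1927/7888.

At the order-1 pole -1/4 set g(τ) = (τ - (-1/4))*f(τ) = 11*τ**2/29 + 36*τ/17 + 3/4.
Simple pole: residue = g(a) at a = -1/4, which is 1927/7888.


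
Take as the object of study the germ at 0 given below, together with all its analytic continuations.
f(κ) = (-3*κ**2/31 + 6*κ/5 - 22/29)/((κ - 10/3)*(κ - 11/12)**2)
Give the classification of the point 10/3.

The point is a pole of order 1.

The denominator factor κ - 10/3 vanishes at 10/3 and appears to the power 1; the numerator there equals 5842/2697, nonzero, and no other factor vanishes.
Hence a pole whose order is the multiplicity, 1.


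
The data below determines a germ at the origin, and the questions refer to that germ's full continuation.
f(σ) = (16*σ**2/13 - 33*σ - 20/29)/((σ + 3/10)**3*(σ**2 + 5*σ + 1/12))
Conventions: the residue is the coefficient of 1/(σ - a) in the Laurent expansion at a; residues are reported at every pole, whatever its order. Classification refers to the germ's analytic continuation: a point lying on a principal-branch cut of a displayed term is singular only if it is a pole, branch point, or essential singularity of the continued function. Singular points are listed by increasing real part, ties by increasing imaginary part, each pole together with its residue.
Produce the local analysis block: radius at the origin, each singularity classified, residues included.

Denominator factor (σ + 3/10)^3: pole of order 3 at -3/10, modulus 3/10.
Denominator factor (σ**2 + 5*σ + 1/12): discriminant 74/3, real irrational roots -5/2 + (1/6)*sqrt(222) and -5/2 - (1/6)*sqrt(222); poles of order 1, moduli 5/2 - (1/6)*sqrt(222) and 5/2 + (1/6)*sqrt(222).
The radius of convergence is the smallest modulus among the singular points: 5/2 - (1/6)*sqrt(222).
The factor σ**2 + 5*σ + 1/12 splits as (σ - a)(σ - a') with a = -5/2 - (1/6)*sqrt(222), a' = -5/2 + (1/6)*sqrt(222). At the order-1 pole a set g(σ) = (σ - a)*f(σ) = [(16*σ**2/13 - 33*σ - 20/29)/(σ + 3/10)**3] / (σ - a').
Simple pole: residue = g(a) at a = -5/2 - (1/6)*sqrt(222), which is -42858375/102447787 + (5896688250/109926475451)*sqrt(222).
At the order-3 pole -3/10 set g(σ) = (σ - (-3/10))^3*f(σ) = (16*σ**2/13 - 33*σ - 20/29)/(σ**2 + 5*σ + 1/12).
Order-3 pole: residue = g''(a)/2; g''(-3/10) = 171433500/102447787, so the residue is 85716750/102447787.
The factor σ**2 + 5*σ + 1/12 splits as (σ - a)(σ - a') with a = -5/2 + (1/6)*sqrt(222), a' = -5/2 - (1/6)*sqrt(222). At the order-1 pole a set g(σ) = (σ - a)*f(σ) = [(16*σ**2/13 - 33*σ - 20/29)/(σ + 3/10)**3] / (σ - a').
Simple pole: residue = g(a) at a = -5/2 + (1/6)*sqrt(222), which is -42858375/102447787 - (5896688250/109926475451)*sqrt(222).
List the singular points by increasing real part (a conjugate pair: the negative imaginary part first).

Radius of convergence at 0: 5/2 - (1/6)*sqrt(222).
At -5/2 - (1/6)*sqrt(222): a pole of order 1; residue -42858375/102447787 + (5896688250/109926475451)*sqrt(222).
At -3/10: a pole of order 3; residue 85716750/102447787.
At -5/2 + (1/6)*sqrt(222): a pole of order 1; residue -42858375/102447787 - (5896688250/109926475451)*sqrt(222).


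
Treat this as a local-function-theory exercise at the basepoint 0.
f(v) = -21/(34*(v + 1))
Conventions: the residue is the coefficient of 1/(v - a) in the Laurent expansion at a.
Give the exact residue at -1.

At the order-1 pole -1 set g(v) = (v - (-1))*f(v) = -21/34.
Simple pole: residue = g(a) at a = -1, which is -21/34.

The residue is -21/34.


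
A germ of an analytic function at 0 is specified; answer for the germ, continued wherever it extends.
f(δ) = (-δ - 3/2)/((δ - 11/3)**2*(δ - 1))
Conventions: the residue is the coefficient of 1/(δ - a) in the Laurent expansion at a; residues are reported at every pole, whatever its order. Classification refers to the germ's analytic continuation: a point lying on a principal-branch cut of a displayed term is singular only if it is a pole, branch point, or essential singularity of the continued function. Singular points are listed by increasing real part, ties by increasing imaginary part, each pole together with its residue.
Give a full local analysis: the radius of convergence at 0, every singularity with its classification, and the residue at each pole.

Radius of convergence at 0: 1.
At 1: a pole of order 1; residue -45/128.
At 11/3: a pole of order 2; residue 45/128.

Denominator factor (δ - 1): pole of order 1 at 1, modulus 1.
Denominator factor (δ - 11/3)^2: pole of order 2 at 11/3, modulus 11/3.
The radius of convergence is the smallest modulus among the singular points: 1.
At the order-1 pole 1 set g(δ) = (δ - (1))*f(δ) = (-δ - 3/2)/(δ - 11/3)**2.
Simple pole: residue = g(a) at a = 1, which is -45/128.
At the order-2 pole 11/3 set g(δ) = (δ - (11/3))^2*f(δ) = (-δ - 3/2)/(δ - 1).
Order-2 pole: residue = g'(a); g'(11/3) = 45/128, so the residue is 45/128.
List the singular points by increasing real part (a conjugate pair: the negative imaginary part first).


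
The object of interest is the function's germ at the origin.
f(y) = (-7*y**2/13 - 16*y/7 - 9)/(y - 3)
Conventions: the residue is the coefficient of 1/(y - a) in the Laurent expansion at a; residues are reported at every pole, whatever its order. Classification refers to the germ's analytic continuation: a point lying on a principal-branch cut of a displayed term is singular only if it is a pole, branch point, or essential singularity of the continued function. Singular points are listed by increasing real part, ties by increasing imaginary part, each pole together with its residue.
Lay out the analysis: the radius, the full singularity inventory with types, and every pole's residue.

Denominator factor (y - 3): pole of order 1 at 3, modulus 3.
The radius of convergence is the smallest modulus among the singular points: 3.
At the order-1 pole 3 set g(y) = (y - (3))*f(y) = -7*y**2/13 - 16*y/7 - 9.
Simple pole: residue = g(a) at a = 3, which is -1884/91.

Radius of convergence at 0: 3.
At 3: a pole of order 1; residue -1884/91.


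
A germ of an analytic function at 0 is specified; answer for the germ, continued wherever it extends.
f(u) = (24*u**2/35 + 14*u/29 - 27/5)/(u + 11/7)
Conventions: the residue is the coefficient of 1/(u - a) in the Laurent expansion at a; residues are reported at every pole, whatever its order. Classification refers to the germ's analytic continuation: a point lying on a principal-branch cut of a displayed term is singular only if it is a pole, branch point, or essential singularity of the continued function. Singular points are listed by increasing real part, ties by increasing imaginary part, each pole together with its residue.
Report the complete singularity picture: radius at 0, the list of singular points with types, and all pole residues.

Radius of convergence at 0: 11/7.
At -11/7: a pole of order 1; residue -222083/49735.

Denominator factor (u + 11/7): pole of order 1 at -11/7, modulus 11/7.
The radius of convergence is the smallest modulus among the singular points: 11/7.
At the order-1 pole -11/7 set g(u) = (u - (-11/7))*f(u) = 24*u**2/35 + 14*u/29 - 27/5.
Simple pole: residue = g(a) at a = -11/7, which is -222083/49735.


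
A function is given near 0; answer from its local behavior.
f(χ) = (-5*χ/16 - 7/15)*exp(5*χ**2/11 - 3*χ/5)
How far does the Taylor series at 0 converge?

The factor exp(5*χ**2/11 - 3*χ/5) is entire and contributes no finite singular point.
The polynomial part has no poles.
No finite singular points: the Taylor series at 0 converges everywhere.

The radius of convergence is infinite.


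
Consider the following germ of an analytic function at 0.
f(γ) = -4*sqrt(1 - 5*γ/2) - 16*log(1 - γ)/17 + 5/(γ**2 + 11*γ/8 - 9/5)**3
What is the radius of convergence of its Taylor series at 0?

Denominator factor (γ**2 + 11*γ/8 - 9/5)^3: discriminant 2909/320, real irrational roots -11/16 + (1/80)*sqrt(14545) and -11/16 - (1/80)*sqrt(14545); poles of order 3, moduli -11/16 + (1/80)*sqrt(14545) and 11/16 + (1/80)*sqrt(14545).
Branch term (-16/17)*log(1 - γ/(1)): its argument vanishes at γ = 1, a logarithmic branch point, modulus 1.
Branch term (-4)*sqrt(1 - γ/(2/5)): its argument vanishes at γ = 2/5, a square-root branch point, modulus 2/5.
The radius of convergence is the smallest modulus among the singular points: 2/5.

The radius of convergence is 2/5.


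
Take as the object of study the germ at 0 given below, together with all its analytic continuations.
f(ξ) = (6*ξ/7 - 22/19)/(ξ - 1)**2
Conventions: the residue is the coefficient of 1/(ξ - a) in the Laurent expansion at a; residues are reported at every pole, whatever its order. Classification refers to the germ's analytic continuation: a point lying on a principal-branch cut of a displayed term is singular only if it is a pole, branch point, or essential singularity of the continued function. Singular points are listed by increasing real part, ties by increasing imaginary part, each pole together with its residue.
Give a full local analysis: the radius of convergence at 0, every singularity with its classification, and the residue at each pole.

Denominator factor (ξ - 1)^2: pole of order 2 at 1, modulus 1.
The radius of convergence is the smallest modulus among the singular points: 1.
At the order-2 pole 1 set g(ξ) = (ξ - (1))^2*f(ξ) = 6*ξ/7 - 22/19.
Order-2 pole: residue = g'(a); g'(1) = 6/7, so the residue is 6/7.

Radius of convergence at 0: 1.
At 1: a pole of order 2; residue 6/7.


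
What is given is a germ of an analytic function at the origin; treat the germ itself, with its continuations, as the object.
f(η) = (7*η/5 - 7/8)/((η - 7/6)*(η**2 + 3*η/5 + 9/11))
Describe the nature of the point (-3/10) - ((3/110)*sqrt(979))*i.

The denominator factor η**2 + 3*η/5 + 9/11 vanishes at (-3/10) - ((3/110)*sqrt(979))*i and appears to the power 1; the numerator there equals (-259/200) - ((21/550)*sqrt(979))*i, nonzero, and no other factor vanishes.
Hence a pole whose order is the multiplicity, 1.

The point is a pole of order 1.


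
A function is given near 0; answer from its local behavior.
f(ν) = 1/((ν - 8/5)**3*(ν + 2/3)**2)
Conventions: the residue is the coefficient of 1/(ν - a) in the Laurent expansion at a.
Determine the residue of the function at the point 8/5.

The residue is 151875/1336336.

At the order-3 pole 8/5 set g(ν) = (ν - (8/5))^3*f(ν) = (ν + 2/3)**(-2).
Order-3 pole: residue = g''(a)/2; g''(8/5) = 151875/668168, so the residue is 151875/1336336.


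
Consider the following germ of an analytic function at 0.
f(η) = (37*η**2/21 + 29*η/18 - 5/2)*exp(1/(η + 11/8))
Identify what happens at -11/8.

The exponent 1/(η - (-11/8)) has a pole at -11/8, so exp(1/(η - (-11/8))) takes every nonzero value near it: an essential singularity (not a pole of any order).

The point is an essential singularity.


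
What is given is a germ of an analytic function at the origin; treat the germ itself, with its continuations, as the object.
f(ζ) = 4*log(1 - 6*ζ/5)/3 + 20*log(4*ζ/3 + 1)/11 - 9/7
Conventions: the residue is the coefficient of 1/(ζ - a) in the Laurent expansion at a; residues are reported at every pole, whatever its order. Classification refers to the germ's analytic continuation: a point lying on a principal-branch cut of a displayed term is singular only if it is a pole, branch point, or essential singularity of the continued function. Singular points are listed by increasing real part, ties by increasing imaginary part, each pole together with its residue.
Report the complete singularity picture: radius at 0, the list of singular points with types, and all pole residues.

Branch term (4/3)*log(1 - ζ/(5/6)): its argument vanishes at ζ = 5/6, a logarithmic branch point, modulus 5/6.
Branch term (20/11)*log(1 - ζ/(-3/4)): its argument vanishes at ζ = -3/4, a logarithmic branch point, modulus 3/4.
The radius of convergence is the smallest modulus among the singular points: 3/4.
List the singular points by increasing real part (a conjugate pair: the negative imaginary part first).

Radius of convergence at 0: 3/4.
At -3/4: a logarithmic branch point.
At 5/6: a logarithmic branch point.


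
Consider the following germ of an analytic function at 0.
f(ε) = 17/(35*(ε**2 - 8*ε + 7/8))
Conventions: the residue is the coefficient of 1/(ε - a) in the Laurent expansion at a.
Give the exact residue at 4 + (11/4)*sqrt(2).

The factor ε**2 - 8*ε + 7/8 splits as (ε - a)(ε - a') with a = 4 + (11/4)*sqrt(2), a' = 4 - (11/4)*sqrt(2). At the order-1 pole a set g(ε) = (ε - a)*f(ε) = [17/35] / (ε - a').
Simple pole: residue = g(a) at a = 4 + (11/4)*sqrt(2), which is (17/385)*sqrt(2).

The residue is (17/385)*sqrt(2).


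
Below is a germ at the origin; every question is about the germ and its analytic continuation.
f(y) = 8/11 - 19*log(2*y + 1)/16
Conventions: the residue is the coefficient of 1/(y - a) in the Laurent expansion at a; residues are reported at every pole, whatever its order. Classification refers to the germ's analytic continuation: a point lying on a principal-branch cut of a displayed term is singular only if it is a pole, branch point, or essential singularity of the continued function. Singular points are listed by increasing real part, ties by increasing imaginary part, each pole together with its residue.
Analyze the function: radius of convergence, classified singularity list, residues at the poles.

Branch term (-19/16)*log(1 - y/(-1/2)): its argument vanishes at y = -1/2, a logarithmic branch point, modulus 1/2.
The radius of convergence is the smallest modulus among the singular points: 1/2.

Radius of convergence at 0: 1/2.
At -1/2: a logarithmic branch point.


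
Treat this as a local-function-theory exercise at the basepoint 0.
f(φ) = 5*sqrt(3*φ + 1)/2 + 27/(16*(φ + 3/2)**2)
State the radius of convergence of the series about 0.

The radius of convergence is 1/3.

Denominator factor (φ + 3/2)^2: pole of order 2 at -3/2, modulus 3/2.
Branch term (5/2)*sqrt(1 - φ/(-1/3)): its argument vanishes at φ = -1/3, a square-root branch point, modulus 1/3.
The radius of convergence is the smallest modulus among the singular points: 1/3.


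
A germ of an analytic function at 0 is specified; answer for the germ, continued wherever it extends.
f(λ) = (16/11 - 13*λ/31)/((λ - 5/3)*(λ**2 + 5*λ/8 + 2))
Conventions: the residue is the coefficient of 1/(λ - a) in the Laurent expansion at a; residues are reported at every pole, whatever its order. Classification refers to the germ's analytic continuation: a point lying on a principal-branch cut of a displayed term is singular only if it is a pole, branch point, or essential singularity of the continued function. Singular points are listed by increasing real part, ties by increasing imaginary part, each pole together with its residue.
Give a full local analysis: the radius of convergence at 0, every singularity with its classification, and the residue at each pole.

Denominator factor (λ**2 + 5*λ/8 + 2): discriminant -487/64, complex-conjugate roots (-5/16) + ((1/16)*sqrt(487))*i and (-5/16) - ((1/16)*sqrt(487))*i; poles of order 1, moduli sqrt(2) and sqrt(2).
Denominator factor (λ - 5/3): pole of order 1 at 5/3, modulus 5/3.
The radius of convergence is the smallest modulus among the singular points: sqrt(2).
The factor λ**2 + 5*λ/8 + 2 splits as (λ - a)(λ - a') with a = (-5/16) - ((1/16)*sqrt(487))*i, a' = (-5/16) + ((1/16)*sqrt(487))*i. At the order-1 pole a set g(λ) = (λ - a)*f(λ) = [(16/11 - 13*λ/31)/(λ - 5/3)] / (λ - a').
Simple pole: residue = g(a) at a = (-5/16) - ((1/16)*sqrt(487))*i, which is (-9276/142879) - ((773076/69582073)*sqrt(487))*i.
The factor λ**2 + 5*λ/8 + 2 splits as (λ - a)(λ - a') with a = (-5/16) + ((1/16)*sqrt(487))*i, a' = (-5/16) - ((1/16)*sqrt(487))*i. At the order-1 pole a set g(λ) = (λ - a)*f(λ) = [(16/11 - 13*λ/31)/(λ - 5/3)] / (λ - a').
Simple pole: residue = g(a) at a = (-5/16) + ((1/16)*sqrt(487))*i, which is (-9276/142879) + ((773076/69582073)*sqrt(487))*i.
At the order-1 pole 5/3 set g(λ) = (λ - (5/3))*f(λ) = (16/11 - 13*λ/31)/(λ**2 + 5*λ/8 + 2).
Simple pole: residue = g(a) at a = 5/3, which is 18552/142879.
List the singular points by increasing real part (a conjugate pair: the negative imaginary part first).

Radius of convergence at 0: sqrt(2).
At (-5/16) - ((1/16)*sqrt(487))*i: a pole of order 1; residue (-9276/142879) - ((773076/69582073)*sqrt(487))*i.
At (-5/16) + ((1/16)*sqrt(487))*i: a pole of order 1; residue (-9276/142879) + ((773076/69582073)*sqrt(487))*i.
At 5/3: a pole of order 1; residue 18552/142879.


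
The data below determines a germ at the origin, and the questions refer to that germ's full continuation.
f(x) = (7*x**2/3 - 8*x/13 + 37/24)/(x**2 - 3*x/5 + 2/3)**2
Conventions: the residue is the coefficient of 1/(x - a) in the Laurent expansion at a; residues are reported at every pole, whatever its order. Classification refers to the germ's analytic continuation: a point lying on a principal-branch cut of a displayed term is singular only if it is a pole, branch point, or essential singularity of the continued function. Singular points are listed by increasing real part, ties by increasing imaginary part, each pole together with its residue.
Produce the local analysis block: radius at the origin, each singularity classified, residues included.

Radius of convergence at 0: (1/3)*sqrt(6).
At (3/10) - ((1/30)*sqrt(519))*i: a pole of order 2; residue ((340775/4668924)*sqrt(519))*i.
At (3/10) + ((1/30)*sqrt(519))*i: a pole of order 2; residue -((340775/4668924)*sqrt(519))*i.

Denominator factor (x**2 - 3*x/5 + 2/3)^2: discriminant -173/75, complex-conjugate roots (3/10) + ((1/30)*sqrt(519))*i and (3/10) - ((1/30)*sqrt(519))*i; poles of order 2, moduli (1/3)*sqrt(6) and (1/3)*sqrt(6).
The radius of convergence is the smallest modulus among the singular points: (1/3)*sqrt(6).
The factor x**2 - 3*x/5 + 2/3 splits as (x - a)(x - a') with a = (3/10) - ((1/30)*sqrt(519))*i, a' = (3/10) + ((1/30)*sqrt(519))*i. At the order-2 pole a set g(x) = (x - a)^2*f(x) = [7*x**2/3 - 8*x/13 + 37/24] / (x - a')^2.
Order-2 pole: residue = g'(a); g'((3/10) - ((1/30)*sqrt(519))*i) = ((340775/4668924)*sqrt(519))*i, so the residue is ((340775/4668924)*sqrt(519))*i.
The factor x**2 - 3*x/5 + 2/3 splits as (x - a)(x - a') with a = (3/10) + ((1/30)*sqrt(519))*i, a' = (3/10) - ((1/30)*sqrt(519))*i. At the order-2 pole a set g(x) = (x - a)^2*f(x) = [7*x**2/3 - 8*x/13 + 37/24] / (x - a')^2.
Order-2 pole: residue = g'(a); g'((3/10) + ((1/30)*sqrt(519))*i) = -((340775/4668924)*sqrt(519))*i, so the residue is -((340775/4668924)*sqrt(519))*i.
List the singular points by increasing real part (a conjugate pair: the negative imaginary part first).


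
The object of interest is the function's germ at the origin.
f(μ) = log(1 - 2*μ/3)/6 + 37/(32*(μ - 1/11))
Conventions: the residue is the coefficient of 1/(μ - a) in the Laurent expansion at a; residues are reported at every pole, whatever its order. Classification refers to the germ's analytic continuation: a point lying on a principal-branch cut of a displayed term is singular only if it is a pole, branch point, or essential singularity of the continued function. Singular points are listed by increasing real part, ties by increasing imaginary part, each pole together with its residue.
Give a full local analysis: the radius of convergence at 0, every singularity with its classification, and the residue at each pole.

Radius of convergence at 0: 1/11.
At 1/11: a pole of order 1; residue 37/32.
At 3/2: a logarithmic branch point.

Denominator factor (μ - 1/11): pole of order 1 at 1/11, modulus 1/11.
Branch term (1/6)*log(1 - μ/(3/2)): its argument vanishes at μ = 3/2, a logarithmic branch point, modulus 3/2.
The radius of convergence is the smallest modulus among the singular points: 1/11.
The branch term is analytic at 1/11 and contributes nothing to the residue; only the rational part matters.
At the order-1 pole 1/11 set g(μ) = (μ - (1/11))*(rational part) = 37/32.
Simple pole: residue = g(a) at a = 1/11, which is 37/32.
List the singular points by increasing real part (a conjugate pair: the negative imaginary part first).


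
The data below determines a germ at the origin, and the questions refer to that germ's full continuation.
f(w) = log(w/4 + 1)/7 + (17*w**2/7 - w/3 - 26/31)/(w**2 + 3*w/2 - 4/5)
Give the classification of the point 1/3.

The point is a regular point.

Denominator factors: w**2 + 3*w/2 - 4/5 = -17/90 at w = 1/3 — none vanishes.
Branch term log(1 - w/(-4)): argument at 1/3 is 13/12, nonzero, so 1/3 is not its branch point (a point on a principal cut is still regular for the continued germ).
So the germ continues analytically to 1/3.


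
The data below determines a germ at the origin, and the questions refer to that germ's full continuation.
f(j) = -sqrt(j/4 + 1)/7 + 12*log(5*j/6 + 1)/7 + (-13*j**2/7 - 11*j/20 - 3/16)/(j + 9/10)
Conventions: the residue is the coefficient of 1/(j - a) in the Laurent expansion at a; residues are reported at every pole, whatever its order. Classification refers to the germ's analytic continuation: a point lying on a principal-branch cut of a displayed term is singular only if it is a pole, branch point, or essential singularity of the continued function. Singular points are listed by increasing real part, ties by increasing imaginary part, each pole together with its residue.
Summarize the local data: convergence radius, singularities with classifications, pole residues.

Denominator factor (j + 9/10): pole of order 1 at -9/10, modulus 9/10.
Branch term (-1/7)*sqrt(1 - j/(-4)): its argument vanishes at j = -4, a square-root branch point, modulus 4.
Branch term (12/7)*log(1 - j/(-6/5)): its argument vanishes at j = -6/5, a logarithmic branch point, modulus 6/5.
The radius of convergence is the smallest modulus among the singular points: 9/10.
The branch terms are analytic at -9/10 and contribute nothing to the residue; only the rational part matters.
At the order-1 pole -9/10 set g(j) = (j - (-9/10))*(rational part) = -13*j**2/7 - 11*j/20 - 3/16.
Simple pole: residue = g(a) at a = -9/10, which is -3351/2800.
List the singular points by increasing real part (a conjugate pair: the negative imaginary part first).

Radius of convergence at 0: 9/10.
At -4: an algebraic (square-root) branch point.
At -6/5: a logarithmic branch point.
At -9/10: a pole of order 1; residue -3351/2800.


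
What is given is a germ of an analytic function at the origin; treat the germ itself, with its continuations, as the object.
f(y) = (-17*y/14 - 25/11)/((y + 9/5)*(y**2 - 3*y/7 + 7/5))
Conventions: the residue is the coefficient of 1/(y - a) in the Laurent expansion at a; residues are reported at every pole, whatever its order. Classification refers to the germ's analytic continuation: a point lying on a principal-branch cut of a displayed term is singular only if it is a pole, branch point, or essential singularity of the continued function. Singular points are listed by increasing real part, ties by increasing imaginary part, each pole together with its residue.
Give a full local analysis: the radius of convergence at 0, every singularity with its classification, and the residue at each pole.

Radius of convergence at 0: (1/5)*sqrt(35).
At -9/5: a pole of order 1; residue -335/20834.
At (3/14) - ((1/70)*sqrt(6635))*i: a pole of order 1; residue (335/41668) - ((363625/55293436)*sqrt(6635))*i.
At (3/14) + ((1/70)*sqrt(6635))*i: a pole of order 1; residue (335/41668) + ((363625/55293436)*sqrt(6635))*i.

Denominator factor (y**2 - 3*y/7 + 7/5): discriminant -1327/245, complex-conjugate roots (3/14) + ((1/70)*sqrt(6635))*i and (3/14) - ((1/70)*sqrt(6635))*i; poles of order 1, moduli (1/5)*sqrt(35) and (1/5)*sqrt(35).
Denominator factor (y + 9/5): pole of order 1 at -9/5, modulus 9/5.
The radius of convergence is the smallest modulus among the singular points: (1/5)*sqrt(35).
At the order-1 pole -9/5 set g(y) = (y - (-9/5))*f(y) = (-17*y/14 - 25/11)/(y**2 - 3*y/7 + 7/5).
Simple pole: residue = g(a) at a = -9/5, which is -335/20834.
The factor y**2 - 3*y/7 + 7/5 splits as (y - a)(y - a') with a = (3/14) - ((1/70)*sqrt(6635))*i, a' = (3/14) + ((1/70)*sqrt(6635))*i. At the order-1 pole a set g(y) = (y - a)*f(y) = [(-17*y/14 - 25/11)/(y + 9/5)] / (y - a').
Simple pole: residue = g(a) at a = (3/14) - ((1/70)*sqrt(6635))*i, which is (335/41668) - ((363625/55293436)*sqrt(6635))*i.
The factor y**2 - 3*y/7 + 7/5 splits as (y - a)(y - a') with a = (3/14) + ((1/70)*sqrt(6635))*i, a' = (3/14) - ((1/70)*sqrt(6635))*i. At the order-1 pole a set g(y) = (y - a)*f(y) = [(-17*y/14 - 25/11)/(y + 9/5)] / (y - a').
Simple pole: residue = g(a) at a = (3/14) + ((1/70)*sqrt(6635))*i, which is (335/41668) + ((363625/55293436)*sqrt(6635))*i.
List the singular points by increasing real part (a conjugate pair: the negative imaginary part first).


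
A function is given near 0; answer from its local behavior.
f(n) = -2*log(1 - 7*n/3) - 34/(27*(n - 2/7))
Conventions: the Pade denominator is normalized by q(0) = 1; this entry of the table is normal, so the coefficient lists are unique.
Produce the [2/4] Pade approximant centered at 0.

The Pade approximant has numerator coefficients [119/27, -1349386493/4743422451, -90675930751/5270469390]; denominator coefficients [1, -1624488089/351364626, 3239826247/878411565, 172567759/234243084, 6216762839/10540938780].

Taylor coefficients needed (expand at 0): a_0 = 119/27, a_1 = 1085/54, a_2 = 6419/108, a_3 = 127939/648, a_4 = 876365/1296, a_5 = 91077133/38880, a_6 = 1141548247/139968.
Write the denominator as Q(n) = 1 + q1*n + q2*n^2 + q3*n^3 + q4*n^4. Requiring Q*f - P = O(n^7) with deg P <= 2 kills the coefficients of n^3..n^6 in Q*f:
  n^3: a_3 + q1*a_2 + q2*a_1 + q3*a_0 = 0, i.e. 127939/648 + (6419/108)*q1 + (1085/54)*q2 + (119/27)*q3 = 0.
  n^4: a_4 + q1*a_3 + q2*a_2 + q3*a_1 + q4*a_0 = 0, i.e. 876365/1296 + (127939/648)*q1 + (6419/108)*q2 + (1085/54)*q3 + (119/27)*q4 = 0.
  n^5: a_5 + q1*a_4 + q2*a_3 + q3*a_2 + q4*a_1 = 0, i.e. 91077133/38880 + (876365/1296)*q1 + (127939/648)*q2 + (6419/108)*q3 + (1085/54)*q4 = 0.
  n^6: a_6 + q1*a_5 + q2*a_4 + q3*a_3 + q4*a_2 = 0, i.e. 1141548247/139968 + (91077133/38880)*q1 + (876365/1296)*q2 + (127939/648)*q3 + (6419/108)*q4 = 0.
Solving this linear system: q1 = -1624488089/351364626, q2 = 3239826247/878411565, q3 = 172567759/234243084, q4 = 6216762839/10540938780.
The numerator is Q*f truncated at degree 2: P0 = a_0 = 119/27; P1 = a_1 + q1*a_0 = -1349386493/4743422451; P2 = a_2 + q1*a_1 + q2*a_0 = -90675930751/5270469390.


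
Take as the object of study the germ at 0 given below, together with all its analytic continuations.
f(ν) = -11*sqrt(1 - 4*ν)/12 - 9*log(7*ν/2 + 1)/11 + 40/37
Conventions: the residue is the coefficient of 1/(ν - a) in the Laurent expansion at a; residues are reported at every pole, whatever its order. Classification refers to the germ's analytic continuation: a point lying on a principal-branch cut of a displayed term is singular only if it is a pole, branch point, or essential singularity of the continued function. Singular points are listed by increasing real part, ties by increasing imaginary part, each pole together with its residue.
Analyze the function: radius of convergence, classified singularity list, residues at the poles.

Radius of convergence at 0: 1/4.
At -2/7: a logarithmic branch point.
At 1/4: an algebraic (square-root) branch point.

Branch term (-11/12)*sqrt(1 - ν/(1/4)): its argument vanishes at ν = 1/4, a square-root branch point, modulus 1/4.
Branch term (-9/11)*log(1 - ν/(-2/7)): its argument vanishes at ν = -2/7, a logarithmic branch point, modulus 2/7.
The radius of convergence is the smallest modulus among the singular points: 1/4.
List the singular points by increasing real part (a conjugate pair: the negative imaginary part first).


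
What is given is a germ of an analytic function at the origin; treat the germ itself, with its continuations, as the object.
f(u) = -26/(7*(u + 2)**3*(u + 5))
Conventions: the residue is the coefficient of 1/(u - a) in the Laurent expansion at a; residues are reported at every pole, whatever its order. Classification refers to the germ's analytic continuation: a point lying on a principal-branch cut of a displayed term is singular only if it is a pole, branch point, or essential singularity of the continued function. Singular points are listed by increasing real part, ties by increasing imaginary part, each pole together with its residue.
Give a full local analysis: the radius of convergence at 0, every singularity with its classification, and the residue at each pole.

Radius of convergence at 0: 2.
At -5: a pole of order 1; residue 26/189.
At -2: a pole of order 3; residue -26/189.

Denominator factor (u + 2)^3: pole of order 3 at -2, modulus 2.
Denominator factor (u + 5): pole of order 1 at -5, modulus 5.
The radius of convergence is the smallest modulus among the singular points: 2.
At the order-1 pole -5 set g(u) = (u - (-5))*f(u) = -26/(7*(u + 2)**3).
Simple pole: residue = g(a) at a = -5, which is 26/189.
At the order-3 pole -2 set g(u) = (u - (-2))^3*f(u) = -26/(7*(u + 5)).
Order-3 pole: residue = g''(a)/2; g''(-2) = -52/189, so the residue is -26/189.
List the singular points by increasing real part (a conjugate pair: the negative imaginary part first).


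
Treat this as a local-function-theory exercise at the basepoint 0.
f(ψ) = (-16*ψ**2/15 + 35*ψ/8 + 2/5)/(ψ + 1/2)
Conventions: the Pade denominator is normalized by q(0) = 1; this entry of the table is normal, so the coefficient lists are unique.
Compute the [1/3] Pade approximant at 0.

Taylor coefficients needed (expand at 0): a_0 = 4/5, a_1 = 143/20, a_2 = -493/30, a_3 = 493/15, a_4 = -986/15.
Write the denominator as Q(ψ) = 1 + q1*ψ + q2*ψ^2 + q3*ψ^3. Requiring Q*f - P = O(ψ^5) with deg P <= 1 kills the coefficients of ψ^2..ψ^4 in Q*f:
  ψ^2: a_2 + q1*a_1 + q2*a_0 = 0, i.e. -493/30 + (143/20)*q1 + (4/5)*q2 = 0.
  ψ^3: a_3 + q1*a_2 + q2*a_1 + q3*a_0 = 0, i.e. 493/15 + (-493/30)*q1 + (143/20)*q2 + (4/5)*q3 = 0.
  ψ^4: a_4 + q1*a_3 + q2*a_2 + q3*a_1 = 0, i.e. -986/15 + (493/15)*q1 + (-493/30)*q2 + (143/20)*q3 = 0.
Solving this linear system: q1 = 92608078/41368167, q2 = 22086400/41368167, q3 = 16154624/124104501.
The numerator is Q*f truncated at degree 1: P0 = a_0 = 4/5; P1 = a_1 + q1*a_0 = 7397377129/827363340.

The Pade approximant has numerator coefficients [4/5, 7397377129/827363340]; denominator coefficients [1, 92608078/41368167, 22086400/41368167, 16154624/124104501].


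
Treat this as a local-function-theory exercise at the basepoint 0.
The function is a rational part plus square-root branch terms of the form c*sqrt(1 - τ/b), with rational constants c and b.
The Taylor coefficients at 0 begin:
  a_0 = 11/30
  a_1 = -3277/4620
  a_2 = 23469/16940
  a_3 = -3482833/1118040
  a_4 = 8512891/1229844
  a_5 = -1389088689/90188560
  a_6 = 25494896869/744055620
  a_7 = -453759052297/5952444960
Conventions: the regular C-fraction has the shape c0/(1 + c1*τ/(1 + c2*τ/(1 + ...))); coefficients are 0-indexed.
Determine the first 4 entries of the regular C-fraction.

Taylor coefficients (read off): a_0 = 11/30, a_1 = -3277/4620, a_2 = 23469/16940, a_3 = -3482833/1118040.
c0 = a_0 = 11/30. Peel one level at a time: if S = 1 + c*τ/S' with S'(0) = 1, then c is the τ-coefficient of S and S' = c*τ/(S - 1).
S_1 = c0/f = 1 + (3277/1694)*τ + (-103949/2869636)*τ^2 + ...; c1 = 3277/1694.
S_2 = c1*τ/(S_1 - 1) = 1 + (103949/5551238)*τ + (-1498952443/2598772418)*τ^2 + ...; c2 = 103949/5551238.
S_3 = c2*τ/(S_2 - 1) = 1 + (10492667101/340640873)*τ + ...; c3 = 10492667101/340640873.

The regular C-fraction coefficients are [11/30, 3277/1694, 103949/5551238, 10492667101/340640873].
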